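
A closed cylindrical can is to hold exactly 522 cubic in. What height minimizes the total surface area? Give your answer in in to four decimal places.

With radius r and height h, πr²h = 522 so h = 522/(πr²), and S(r) = 2πr² + 2πrh = 2πr² + 2·522/r.
S'(r) = 4πr − 2·522/r² = 0 ⇒ r³ = 522/(2π), so r ≈ 4.3635 and h = 2r ≈ 8.7269.
S''(r) = 4π + 4·522/r³ > 0, so this is the minimum; S ≈ 358.8902.

8.7269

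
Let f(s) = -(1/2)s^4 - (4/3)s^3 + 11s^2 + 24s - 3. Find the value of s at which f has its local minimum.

f'(s) = -2s^3 - 4s^2 + 22s + 24 = 0 at s = -4, -1, 3.
Second-derivative test with f''(s) = -6s^2 - 8s + 22: f''(-4) = -42 < 0 ⇒ local maximum; f''(-1) = 24 > 0 ⇒ local minimum; f''(3) = -56 < 0 ⇒ local maximum.
Thus f has its local minimum at s = -1, with value -91/6.

-1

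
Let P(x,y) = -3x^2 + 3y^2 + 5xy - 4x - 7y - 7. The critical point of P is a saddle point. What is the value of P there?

-666/61

∂P/∂x = -6x + 5y - 4 = 0 and ∂P/∂y = 5x + 6y - 7 = 0, so (x, y) = (11/61, 62/61).
The Hessian has P_{xx} = -6, P_{yy} = 6, P_{xy} = 5, giving D = -61 < 0, so the point is a saddle point.
P(11/61, 62/61) = -666/61.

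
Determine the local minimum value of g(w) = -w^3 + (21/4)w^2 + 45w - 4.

g'(w) = -3w^2 + (21/2)w + 45 = 0 at w = -5/2, 6.
Second-derivative test with g''(w) = -6w + 21/2: g''(-5/2) = 51/2 > 0 ⇒ local minimum; g''(6) = -51/2 < 0 ⇒ local maximum.
Thus g has its local minimum at w = -5/2, with value -1089/16.

-1089/16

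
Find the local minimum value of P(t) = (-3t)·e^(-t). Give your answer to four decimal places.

-1.1036

P'(t) = (-3)·e^(-t) + (-3t)·(-1)·e^(-t) = (3t - 3)·e^(-t). Since e^(-t) > 0, the only critical point is t = 1.
P''(1) has the same sign as 3 > 0, so this is a local minimum.
P(1) = (-3)·e^(-1) ≈ -1.1036.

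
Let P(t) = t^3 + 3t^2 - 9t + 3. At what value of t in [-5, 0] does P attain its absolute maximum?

-3

The derivative is 3t^2 + 6t - 9, whose only zero in [-5, 0] is t = -3.
Candidates: P(-5) = -2,  P(-3) = 30,  P(0) = 3.
Hence the absolute maximum is 30 at t = -3.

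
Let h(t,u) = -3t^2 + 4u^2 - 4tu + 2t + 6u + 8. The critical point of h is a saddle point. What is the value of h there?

∂h/∂t = -6t - 4u + 2 = 0 and ∂h/∂u = -4t + 8u + 6 = 0, so (t, u) = (5/8, -7/16).
The Hessian has h_{tt} = -6, h_{uu} = 8, h_{tu} = -4, giving D = -64 < 0, so the point is a saddle point.
h(5/8, -7/16) = 117/16.

117/16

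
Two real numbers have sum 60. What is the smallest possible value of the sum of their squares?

1800

With a + b = 60, a^2 + b^2 = a^2 + (60 − a)^2.
The derivative 2a − 2(60 − a) = 4a − 120 vanishes at a = 30; second derivative 4 > 0, a minimum.
The minimum is 2·(30)^2 = 1800.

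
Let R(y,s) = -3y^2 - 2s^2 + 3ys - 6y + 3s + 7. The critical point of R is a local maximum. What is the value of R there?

∂R/∂y = -6y + 3s - 6 = 0 and ∂R/∂s = 3y - 4s + 3 = 0, so (y, s) = (-1, 0).
The Hessian has R_{yy} = -6, R_{ss} = -4, R_{ys} = 3, giving D = 15 > 0 with R_{yy} < 0, so the point is a local maximum.
R(-1, 0) = 10.

10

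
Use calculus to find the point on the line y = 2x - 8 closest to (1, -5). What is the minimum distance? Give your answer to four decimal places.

0.4472

Minimize D(x)^2 = (x - 1)^2 + (2x - 3)^2.
d/dx[D^2] = 2(x - 1) + 2·2·(2x - 3) = 0 ⇒ x = 7/5.
Then y = -26/5 and the distance is √(1/5) ≈ 0.4472.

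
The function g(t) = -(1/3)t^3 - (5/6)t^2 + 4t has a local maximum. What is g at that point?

g'(t) = -t^2 - (5/3)t + 4 = 0 at t = -3, 4/3.
Second-derivative test with g''(t) = -2t - 5/3: g''(-3) = 13/3 > 0 ⇒ local minimum; g''(4/3) = -13/3 < 0 ⇒ local maximum.
So the local maximum value is g(4/3) = 248/81.

248/81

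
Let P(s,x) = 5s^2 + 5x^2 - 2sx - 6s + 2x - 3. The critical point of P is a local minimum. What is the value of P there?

∂P/∂s = 10s - 2x - 6 = 0 and ∂P/∂x = -2s + 10x + 2 = 0, so (s, x) = (7/12, -1/12).
The Hessian has P_{ss} = 10, P_{xx} = 10, P_{sx} = -2, giving D = 96 > 0 with P_{ss} > 0, so the point is a local minimum.
P(7/12, -1/12) = -29/6.

-29/6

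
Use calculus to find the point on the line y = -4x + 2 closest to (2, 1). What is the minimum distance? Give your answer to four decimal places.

Minimize D(x)^2 = (x - 2)^2 + (-4x + 1)^2.
d/dx[D^2] = 2(x - 2) + 2·(-4)·(-4x + 1) = 0 ⇒ x = 6/17.
Then y = 10/17 and the distance is √(49/17) ≈ 1.6977.

1.6977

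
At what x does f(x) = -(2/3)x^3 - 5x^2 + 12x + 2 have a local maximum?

1

Critical points: f'(x) = -2x^2 - 10x + 12 vanishes at x = -6, 1.
Since f''(x) = -4x - 10, we get f''(-6) = 14 > 0 ⇒ local minimum; f''(1) = -14 < 0 ⇒ local maximum.
So the local maximum value is f(1) = 25/3.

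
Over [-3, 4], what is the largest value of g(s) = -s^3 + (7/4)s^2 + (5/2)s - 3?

129/4

Differentiating, g'(s) = -3s^2 + (7/2)s + 5/2; which vanishes at s = -1/2 and s = 5/3.
Evaluating at the critical points and endpoints: g(-3) = 129/4; g(-1/2) = -59/16; g(5/3) = 151/108; g(4) = -29.
The maximum over the interval is 129/4, attained at s = -3.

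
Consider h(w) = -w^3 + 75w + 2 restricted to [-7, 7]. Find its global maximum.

h'(w) = -3w^2 + 75, which vanishes at w = -5 and w = 5.
Evaluating at the critical points and endpoints: h(-7) = -180,  h(-5) = -248,  h(5) = 252,  h(7) = 184.
So the maximum is h(5) = 252.

252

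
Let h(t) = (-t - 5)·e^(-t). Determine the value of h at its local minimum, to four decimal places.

Differentiating with the product rule gives h'(t) = (t + 4)·e^(-t). Since e^(-t) > 0, the only critical point is t = -4.
h''(-4) has the same sign as 1 > 0, so this is a local minimum.
h(-4) = (-1)·e^(4) ≈ -54.5982.

-54.5982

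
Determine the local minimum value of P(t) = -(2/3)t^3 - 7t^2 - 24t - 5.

Critical points: P'(t) = -2t^2 - 14t - 24 vanishes at t = -4, -3.
Since P''(t) = -4t - 14, we get P''(-4) = 2 > 0 ⇒ local minimum; P''(-3) = -2 < 0 ⇒ local maximum.
Thus P has its local minimum at t = -4, with value 65/3.

65/3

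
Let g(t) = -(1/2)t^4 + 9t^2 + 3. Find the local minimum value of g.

Critical points: g'(t) = -2t^3 + 18t vanishes at t = -3, 0, 3.
Since g''(t) = -6t^2 + 18, we get g''(-3) = -36 < 0 ⇒ local maximum; g''(0) = 18 > 0 ⇒ local minimum; g''(3) = -36 < 0 ⇒ local maximum.
So the local minimum value is g(0) = 3.

3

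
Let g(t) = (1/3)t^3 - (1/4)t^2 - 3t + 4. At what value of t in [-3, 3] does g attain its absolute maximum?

The derivative is t^2 - (1/2)t - 3, which vanishes at t = -3/2 and t = 2.
Evaluating at the critical points and endpoints: g(-3) = 7/4,  g(-3/2) = 109/16,  g(2) = -1/3,  g(3) = 7/4.
So the maximum is g(-3/2) = 109/16.

-3/2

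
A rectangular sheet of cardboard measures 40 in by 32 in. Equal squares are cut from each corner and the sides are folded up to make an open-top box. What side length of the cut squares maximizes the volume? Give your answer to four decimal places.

5.8899

With cut size x, the volume is V(x) = x(40 − 2x)(32 − 2x) for 0 < x < 16.
V'(x) = 12x^2 − 288x + 1280. Setting V'(x) = 0 gives x ≈ 5.8899 (the root in (0, 16)).
V''(x) = 24x − 288 is negative there, so this is the maximum; V ≈ 3360.8835.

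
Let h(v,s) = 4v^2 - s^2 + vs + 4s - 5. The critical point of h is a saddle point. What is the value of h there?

∂h/∂v = 8v + s = 0 and ∂h/∂s = v - 2s + 4 = 0, so (v, s) = (-4/17, 32/17).
The Hessian has h_{vv} = 8, h_{ss} = -2, h_{vs} = 1, giving D = -17 < 0, so the point is a saddle point.
h(-4/17, 32/17) = -21/17.

-21/17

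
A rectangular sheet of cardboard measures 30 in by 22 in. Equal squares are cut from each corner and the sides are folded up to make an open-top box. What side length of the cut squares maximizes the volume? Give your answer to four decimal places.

With cut size x, the volume is V(x) = x(30 − 2x)(22 − 2x) for 0 < x < 11.
V'(x) = 12x^2 − 208x + 660. Setting V'(x) = 0 gives x ≈ 4.1821 (the root in (0, 11)).
V''(x) = 24x − 208 is negative there, so this is the maximum; V ≈ 1233.8092.

4.1821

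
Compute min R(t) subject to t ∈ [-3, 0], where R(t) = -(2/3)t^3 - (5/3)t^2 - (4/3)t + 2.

R'(t) = -2t^2 - (10/3)t - 4/3, which vanishes at t = -1 and t = -2/3.
Compare values at every candidate in [-3, 0]: R(-3) = 9; R(-1) = 7/3; R(-2/3) = 190/81; R(0) = 2.
The minimum over the interval is 2, attained at t = 0.

2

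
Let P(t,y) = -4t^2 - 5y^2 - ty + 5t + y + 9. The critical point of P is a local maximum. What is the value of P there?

835/79

∂P/∂t = -8t - y + 5 = 0 and ∂P/∂y = -t - 10y + 1 = 0, so (t, y) = (49/79, 3/79).
The Hessian has P_{tt} = -8, P_{yy} = -10, P_{ty} = -1, giving D = 79 > 0 with P_{tt} < 0, so the point is a local maximum.
P(49/79, 3/79) = 835/79.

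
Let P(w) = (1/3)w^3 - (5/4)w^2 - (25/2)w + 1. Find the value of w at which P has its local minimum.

Critical points: P'(w) = w^2 - (5/2)w - 25/2 vanishes at w = -5/2, 5.
Second-derivative test with P''(w) = 2w - 5/2: P''(-5/2) = -15/2 < 0 ⇒ local maximum; P''(5) = 15/2 > 0 ⇒ local minimum.
The local minimum is P(5) = -613/12.

5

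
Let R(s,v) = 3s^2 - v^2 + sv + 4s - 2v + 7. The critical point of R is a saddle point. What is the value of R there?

95/13

∂R/∂s = 6s + v + 4 = 0 and ∂R/∂v = s - 2v - 2 = 0, so (s, v) = (-6/13, -16/13).
The Hessian has R_{ss} = 6, R_{vv} = -2, R_{sv} = 1, giving D = -13 < 0, so the point is a saddle point.
R(-6/13, -16/13) = 95/13.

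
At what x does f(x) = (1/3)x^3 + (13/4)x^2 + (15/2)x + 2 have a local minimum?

f'(x) = x^2 + (13/2)x + 15/2. Setting f'(x) = 0 gives x ∈ {-5, -3/2}.
Since f''(x) = 2x + 13/2, we get f''(-5) = -7/2 < 0 ⇒ local maximum; f''(-3/2) = 7/2 > 0 ⇒ local minimum.
The local minimum is f(-3/2) = -49/16.

-3/2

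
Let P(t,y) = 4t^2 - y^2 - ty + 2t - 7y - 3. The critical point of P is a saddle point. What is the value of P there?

127/17

∂P/∂t = 8t - y + 2 = 0 and ∂P/∂y = -t - 2y - 7 = 0, so (t, y) = (-11/17, -54/17).
The Hessian has P_{tt} = 8, P_{yy} = -2, P_{ty} = -1, giving D = -17 < 0, so the point is a saddle point.
P(-11/17, -54/17) = 127/17.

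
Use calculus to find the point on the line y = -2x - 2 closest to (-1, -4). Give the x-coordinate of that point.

Minimize D(x)^2 = (x + 1)^2 + (-2x + 2)^2.
d/dx[D^2] = 2(x + 1) + 2·(-2)·(-2x + 2) = 0 ⇒ x = 3/5.
Then y = -16/5 and the distance is √(16/5) ≈ 1.7889.

3/5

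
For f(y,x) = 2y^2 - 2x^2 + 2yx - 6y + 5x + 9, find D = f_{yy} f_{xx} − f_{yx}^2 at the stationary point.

-20

∂f/∂y = 4y + 2x - 6 = 0 and ∂f/∂x = 2y - 4x + 5 = 0, so (y, x) = (7/10, 8/5).
The Hessian has f_{yy} = 4, f_{xx} = -4, f_{yx} = 2, giving D = -20 < 0, so the point is a saddle point.
D = (4)·(-4) − (2)^2 = -20.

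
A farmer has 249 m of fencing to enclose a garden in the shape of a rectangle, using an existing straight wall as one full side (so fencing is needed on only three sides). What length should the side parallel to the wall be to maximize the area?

249/2

Let the sides perpendicular to the wall have length x and the parallel side y, so 2x + y = 249 and the area is A = xy = x(249 − 2x).
A'(x) = 249 − 4x = 0 gives x = 249/4, and A''(x) = −4 < 0 confirms a maximum.
Then y = 249 − 2·249/4 = 249/2 and A = 62001/8.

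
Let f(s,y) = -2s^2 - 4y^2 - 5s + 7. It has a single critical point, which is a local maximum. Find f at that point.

∂f/∂s = -4s - 5 = 0 and ∂f/∂y = -8y = 0, so (s, y) = (-5/4, 0).
The Hessian has f_{ss} = -4, f_{yy} = -8, f_{sy} = 0, giving D = 32 > 0 with f_{ss} < 0, so the point is a local maximum.
f(-5/4, 0) = 81/8.

81/8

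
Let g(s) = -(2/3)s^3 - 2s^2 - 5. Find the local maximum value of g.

Critical points: g'(s) = -2s^2 - 4s vanishes at s = -2, 0.
Second-derivative test with g''(s) = -4s - 4: g''(-2) = 4 > 0 ⇒ local minimum; g''(0) = -4 < 0 ⇒ local maximum.
So the local maximum value is g(0) = -5.

-5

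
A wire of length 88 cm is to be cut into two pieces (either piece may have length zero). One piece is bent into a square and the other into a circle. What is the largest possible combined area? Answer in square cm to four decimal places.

Let x be the length used for the square. Square side x/4; circle radius (88−x)/(2π).
A(x) = (x/4)² + π·((88−x)/(2π))² = x²/16 + (88−x)²/(4π) for 0 ≤ x ≤ 88. A'(x) = x/8 − (88−x)/(2π) = 0 gives x = 4·88/(π+4) ≈ 49.2887.
A'' > 0, so the interior critical point is a minimum; the maximum is at an endpoint. A(0) = 616.2479 and A(88) = 484.0000, so the largest area is 616.2479.

616.2479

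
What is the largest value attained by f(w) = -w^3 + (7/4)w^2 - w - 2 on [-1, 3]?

7/4

The derivative is -3w^2 + (7/2)w - 1, which vanishes at w = 1/2 and w = 2/3.
Compare values at every candidate in [-1, 3]: f(-1) = 7/4; f(1/2) = -35/16; f(2/3) = -59/27; f(3) = -65/4.
So the maximum is f(-1) = 7/4.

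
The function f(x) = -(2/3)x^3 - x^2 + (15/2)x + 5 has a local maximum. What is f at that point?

Critical points: f'(x) = -2x^2 - 2x + 15/2 vanishes at x = -5/2, 3/2.
f''(x) = -4x - 2. f''(-5/2) = 8 > 0 ⇒ local minimum; f''(3/2) = -8 < 0 ⇒ local maximum.
The local maximum is f(3/2) = 47/4.

47/4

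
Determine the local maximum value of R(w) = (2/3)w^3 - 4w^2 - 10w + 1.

Critical points: R'(w) = 2w^2 - 8w - 10 vanishes at w = -1, 5.
R''(w) = 4w - 8. R''(-1) = -12 < 0 ⇒ local maximum; R''(5) = 12 > 0 ⇒ local minimum.
So the local maximum value is R(-1) = 19/3.

19/3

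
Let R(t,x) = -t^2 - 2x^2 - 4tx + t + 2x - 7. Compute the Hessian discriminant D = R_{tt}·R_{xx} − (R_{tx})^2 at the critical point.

-8

∂R/∂t = -2t - 4x + 1 = 0 and ∂R/∂x = -4t - 4x + 2 = 0, so (t, x) = (1/2, 0).
The Hessian has R_{tt} = -2, R_{xx} = -4, R_{tx} = -4, giving D = -8 < 0, so the point is a saddle point.
D = (-2)·(-4) − (-4)^2 = -8.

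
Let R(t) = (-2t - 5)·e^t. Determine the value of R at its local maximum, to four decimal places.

By the product rule, R'(t) = (-2t - 7)·e^t. Since e^t > 0, the only critical point is t = -7/2.
R''(-7/2) has the same sign as -2 < 0, so this is a local maximum.
R(-7/2) = (2)·e^(-7/2) ≈ 0.0604.

0.0604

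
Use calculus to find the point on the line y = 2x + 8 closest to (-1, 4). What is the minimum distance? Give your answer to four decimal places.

0.8944

Minimize D(x)^2 = (x + 1)^2 + (2x + 4)^2.
d/dx[D^2] = 2(x + 1) + 2·2·(2x + 4) = 0 ⇒ x = -9/5.
Then y = 22/5 and the distance is √(4/5) ≈ 0.8944.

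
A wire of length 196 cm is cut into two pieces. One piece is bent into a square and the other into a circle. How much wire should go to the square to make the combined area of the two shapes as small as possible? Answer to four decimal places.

109.7794

Let x be the length used for the square. Square side x/4; circle radius (196−x)/(2π).
A(x) = (x/4)² + π·((196−x)/(2π))² = x²/16 + (196−x)²/(4π) for 0 ≤ x ≤ 196. A'(x) = x/8 − (196−x)/(2π) = 0 gives x = 4·196/(π+4) ≈ 109.7794.
A'' = 1/8 + 1/(2π) > 0, so this gives the minimum combined area; x ≈ 109.7794 cm to the square.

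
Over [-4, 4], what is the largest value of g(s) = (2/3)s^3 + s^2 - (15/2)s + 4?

Differentiating, g'(s) = 2s^2 + 2s - 15/2; which vanishes at s = -5/2 and s = 3/2.
Compare values at every candidate in [-4, 4]: g(-4) = 22/3; g(-5/2) = 223/12; g(3/2) = -11/4; g(4) = 98/3.
The maximum over the interval is 98/3, attained at s = 4.

98/3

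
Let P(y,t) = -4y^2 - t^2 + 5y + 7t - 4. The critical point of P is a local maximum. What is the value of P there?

∂P/∂y = -8y + 5 = 0 and ∂P/∂t = -2t + 7 = 0, so (y, t) = (5/8, 7/2).
The Hessian has P_{yy} = -8, P_{tt} = -2, P_{yt} = 0, giving D = 16 > 0 with P_{yy} < 0, so the point is a local maximum.
P(5/8, 7/2) = 157/16.

157/16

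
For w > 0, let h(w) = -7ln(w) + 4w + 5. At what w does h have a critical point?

h'(w) = -7/w + 4 = 0 gives w = 7/4.
h''(w) = 7/w², which is positive for w > 0, so this is a local minimum.
h(7/4) = -7·ln(7/4) + 7 + 5 ≈ 8.0827.

7/4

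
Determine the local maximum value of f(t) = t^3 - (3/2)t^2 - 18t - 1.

Critical points: f'(t) = 3t^2 - 3t - 18 vanishes at t = -2, 3.
Second-derivative test with f''(t) = 6t - 3: f''(-2) = -15 < 0 ⇒ local maximum; f''(3) = 15 > 0 ⇒ local minimum.
The local maximum is f(-2) = 21.

21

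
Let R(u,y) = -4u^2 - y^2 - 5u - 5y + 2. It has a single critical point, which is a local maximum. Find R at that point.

157/16

∂R/∂u = -8u - 5 = 0 and ∂R/∂y = -2y - 5 = 0, so (u, y) = (-5/8, -5/2).
The Hessian has R_{uu} = -8, R_{yy} = -2, R_{uy} = 0, giving D = 16 > 0 with R_{uu} < 0, so the point is a local maximum.
R(-5/8, -5/2) = 157/16.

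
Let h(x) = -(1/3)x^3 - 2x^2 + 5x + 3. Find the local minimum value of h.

h'(x) = -x^2 - 4x + 5 = 0 at x = -5, 1.
Second-derivative test with h''(x) = -2x - 4: h''(-5) = 6 > 0 ⇒ local minimum; h''(1) = -6 < 0 ⇒ local maximum.
Thus h has its local minimum at x = -5, with value -91/3.

-91/3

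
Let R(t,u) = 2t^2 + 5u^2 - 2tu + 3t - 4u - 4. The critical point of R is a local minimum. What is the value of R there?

-197/36

∂R/∂t = 4t - 2u + 3 = 0 and ∂R/∂u = -2t + 10u - 4 = 0, so (t, u) = (-11/18, 5/18).
The Hessian has R_{tt} = 4, R_{uu} = 10, R_{tu} = -2, giving D = 36 > 0 with R_{tt} > 0, so the point is a local minimum.
R(-11/18, 5/18) = -197/36.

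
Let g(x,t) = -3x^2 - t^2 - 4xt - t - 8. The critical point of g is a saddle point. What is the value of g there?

∂g/∂x = -6x - 4t = 0 and ∂g/∂t = -4x - 2t - 1 = 0, so (x, t) = (-1, 3/2).
The Hessian has g_{xx} = -6, g_{tt} = -2, g_{xt} = -4, giving D = -4 < 0, so the point is a saddle point.
g(-1, 3/2) = -35/4.

-35/4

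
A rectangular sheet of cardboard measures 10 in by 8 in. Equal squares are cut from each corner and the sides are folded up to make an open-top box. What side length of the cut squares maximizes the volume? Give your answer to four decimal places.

With cut size x, the volume is V(x) = x(10 − 2x)(8 − 2x) for 0 < x < 4.
V'(x) = 12x^2 − 72x + 80. Setting V'(x) = 0 gives x ≈ 1.4725 (the root in (0, 4)).
V''(x) = 24x − 72 is negative there, so this is the maximum; V ≈ 52.5138.

1.4725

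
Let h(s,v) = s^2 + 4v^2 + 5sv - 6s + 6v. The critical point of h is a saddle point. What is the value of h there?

∂h/∂s = 2s + 5v - 6 = 0 and ∂h/∂v = 5s + 8v + 6 = 0, so (s, v) = (-26/3, 14/3).
The Hessian has h_{ss} = 2, h_{vv} = 8, h_{sv} = 5, giving D = -9 < 0, so the point is a saddle point.
h(-26/3, 14/3) = 40.

40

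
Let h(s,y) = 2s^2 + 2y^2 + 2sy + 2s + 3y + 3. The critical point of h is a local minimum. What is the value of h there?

∂h/∂s = 4s + 2y + 2 = 0 and ∂h/∂y = 2s + 4y + 3 = 0, so (s, y) = (-1/6, -2/3).
The Hessian has h_{ss} = 4, h_{yy} = 4, h_{sy} = 2, giving D = 12 > 0 with h_{ss} > 0, so the point is a local minimum.
h(-1/6, -2/3) = 11/6.

11/6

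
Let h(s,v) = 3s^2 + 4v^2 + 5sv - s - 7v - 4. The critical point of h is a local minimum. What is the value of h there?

∂h/∂s = 6s + 5v - 1 = 0 and ∂h/∂v = 5s + 8v - 7 = 0, so (s, v) = (-27/23, 37/23).
The Hessian has h_{ss} = 6, h_{vv} = 8, h_{sv} = 5, giving D = 23 > 0 with h_{ss} > 0, so the point is a local minimum.
h(-27/23, 37/23) = -208/23.

-208/23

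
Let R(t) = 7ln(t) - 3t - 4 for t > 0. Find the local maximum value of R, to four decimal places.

-5.0689

R'(t) = 7/t − 3 = 0 gives t = 7/3.
R''(t) = -7/t², which is negative for t > 0, so this is a local maximum.
R(7/3) = 7·ln(7/3) - 7 - 4 ≈ -5.0689.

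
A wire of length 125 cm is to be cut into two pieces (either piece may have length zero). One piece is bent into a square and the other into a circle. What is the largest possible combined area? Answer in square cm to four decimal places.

1243.3980

Let x be the length used for the square. Square side x/4; circle radius (125−x)/(2π).
A(x) = (x/4)² + π·((125−x)/(2π))² = x²/16 + (125−x)²/(4π) for 0 ≤ x ≤ 125. A'(x) = x/8 − (125−x)/(2π) = 0 gives x = 4·125/(π+4) ≈ 70.0124.
A'' > 0, so the interior critical point is a minimum; the maximum is at an endpoint. A(0) = 1243.3980 and A(125) = 976.5625, so the largest area is 1243.3980.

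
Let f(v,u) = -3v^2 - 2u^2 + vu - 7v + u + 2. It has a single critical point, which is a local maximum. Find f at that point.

∂f/∂v = -6v + u - 7 = 0 and ∂f/∂u = v - 4u + 1 = 0, so (v, u) = (-27/23, -1/23).
The Hessian has f_{vv} = -6, f_{uu} = -4, f_{vu} = 1, giving D = 23 > 0 with f_{vv} < 0, so the point is a local maximum.
f(-27/23, -1/23) = 140/23.

140/23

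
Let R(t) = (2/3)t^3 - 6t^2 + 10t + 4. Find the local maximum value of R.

Critical points: R'(t) = 2t^2 - 12t + 10 vanishes at t = 1, 5.
Since R''(t) = 4t - 12, we get R''(1) = -8 < 0 ⇒ local maximum; R''(5) = 8 > 0 ⇒ local minimum.
So the local maximum value is R(1) = 26/3.

26/3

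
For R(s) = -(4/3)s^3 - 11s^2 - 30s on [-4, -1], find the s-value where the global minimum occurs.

-1

Differentiating, R'(s) = -4s^2 - 22s - 30; which vanishes at s = -3 and s = -5/2.
Candidates: R(-4) = 88/3; R(-3) = 27; R(-5/2) = 325/12; R(-1) = 61/3.
So the minimum is R(-1) = 61/3.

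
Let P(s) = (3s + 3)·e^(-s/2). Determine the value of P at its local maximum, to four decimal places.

3.6392

By the product rule, P'(s) = (-(3/2)s + 3/2)·e^(-s/2). Since e^(-s/2) > 0, the only critical point is s = 1.
P''(1) has the same sign as -3/2 < 0, so this is a local maximum.
P(1) = (6)·e^(-1/2) ≈ 3.6392.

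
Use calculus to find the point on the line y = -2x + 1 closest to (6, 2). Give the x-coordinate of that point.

4/5

Minimize D(x)^2 = (x - 6)^2 + (-2x - 1)^2.
d/dx[D^2] = 2(x - 6) + 2·(-2)·(-2x - 1) = 0 ⇒ x = 4/5.
Then y = -3/5 and the distance is √(169/5) ≈ 5.8138.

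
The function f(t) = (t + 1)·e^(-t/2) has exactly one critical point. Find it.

f'(t) = 1·e^(-t/2) + (t + 1)·(-1/2)·e^(-t/2) = (-(1/2)t + 1/2)·e^(-t/2). Since e^(-t/2) > 0, the only critical point is t = 1.
f''(1) has the same sign as -1/2 < 0, so this is a local maximum.
f(1) = (2)·e^(-1/2) ≈ 1.2131.

1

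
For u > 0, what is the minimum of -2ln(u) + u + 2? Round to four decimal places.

P'(u) = -2/u + 1 = 0 gives u = 2.
P''(u) = 2/u², which is positive for u > 0, so this is a local minimum.
P(2) = -2·ln(2) + 2 + 2 ≈ 2.6137.

2.6137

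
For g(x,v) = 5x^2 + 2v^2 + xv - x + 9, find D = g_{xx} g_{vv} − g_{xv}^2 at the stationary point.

∂g/∂x = 10x + v - 1 = 0 and ∂g/∂v = x + 4v = 0, so (x, v) = (4/39, -1/39).
The Hessian has g_{xx} = 10, g_{vv} = 4, g_{xv} = 1, giving D = 39 > 0 with g_{xx} > 0, so the point is a local minimum.
D = (10)·(4) − (1)^2 = 39.

39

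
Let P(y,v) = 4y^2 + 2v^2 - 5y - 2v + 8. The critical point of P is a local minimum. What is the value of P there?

∂P/∂y = 8y - 5 = 0 and ∂P/∂v = 4v - 2 = 0, so (y, v) = (5/8, 1/2).
The Hessian has P_{yy} = 8, P_{vv} = 4, P_{yv} = 0, giving D = 32 > 0 with P_{yy} > 0, so the point is a local minimum.
P(5/8, 1/2) = 95/16.

95/16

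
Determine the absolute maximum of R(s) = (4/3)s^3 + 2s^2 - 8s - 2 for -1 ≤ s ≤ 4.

Differentiating, R'(s) = 4s^2 + 4s - 8; whose only zero in [-1, 4] is s = 1.
Evaluating at the critical points and endpoints: R(-1) = 20/3,  R(1) = -20/3,  R(4) = 250/3.
So the maximum is R(4) = 250/3.

250/3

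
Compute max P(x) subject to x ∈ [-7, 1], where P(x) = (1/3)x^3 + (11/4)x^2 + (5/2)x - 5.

The derivative is x^2 + (11/2)x + 5/2, which vanishes at x = -5 and x = -1/2.
Compare values at every candidate in [-7, 1]: P(-7) = -25/12, P(-5) = 115/12, P(-1/2) = -269/48, P(1) = 7/12.
So the maximum is P(-5) = 115/12.

115/12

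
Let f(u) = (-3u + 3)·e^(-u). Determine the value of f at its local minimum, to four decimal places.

-0.4060

By the product rule, f'(u) = (3u - 6)·e^(-u). Since e^(-u) > 0, the only critical point is u = 2.
f''(2) has the same sign as 3 > 0, so this is a local minimum.
f(2) = (-3)·e^(-2) ≈ -0.4060.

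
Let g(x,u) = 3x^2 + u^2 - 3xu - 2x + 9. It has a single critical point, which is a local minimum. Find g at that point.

∂g/∂x = 6x - 3u - 2 = 0 and ∂g/∂u = -3x + 2u = 0, so (x, u) = (4/3, 2).
The Hessian has g_{xx} = 6, g_{uu} = 2, g_{xu} = -3, giving D = 3 > 0 with g_{xx} > 0, so the point is a local minimum.
g(4/3, 2) = 23/3.

23/3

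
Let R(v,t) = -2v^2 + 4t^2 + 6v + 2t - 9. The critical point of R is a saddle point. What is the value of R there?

∂R/∂v = -4v + 6 = 0 and ∂R/∂t = 8t + 2 = 0, so (v, t) = (3/2, -1/4).
The Hessian has R_{vv} = -4, R_{tt} = 8, R_{vt} = 0, giving D = -32 < 0, so the point is a saddle point.
R(3/2, -1/4) = -19/4.

-19/4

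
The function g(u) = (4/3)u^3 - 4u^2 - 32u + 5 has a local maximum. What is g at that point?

127/3

Critical points: g'(u) = 4u^2 - 8u - 32 vanishes at u = -2, 4.
g''(u) = 8u - 8. g''(-2) = -24 < 0 ⇒ local maximum; g''(4) = 24 > 0 ⇒ local minimum.
So the local maximum value is g(-2) = 127/3.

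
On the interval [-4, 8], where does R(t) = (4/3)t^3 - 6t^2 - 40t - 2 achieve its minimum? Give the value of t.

5

Differentiating, R'(t) = 4t^2 - 12t - 40; which vanishes at t = -2 and t = 5.
Compare values at every candidate in [-4, 8]: R(-4) = -70/3; R(-2) = 130/3; R(5) = -556/3; R(8) = -70/3.
Hence the absolute minimum is -556/3 at t = 5.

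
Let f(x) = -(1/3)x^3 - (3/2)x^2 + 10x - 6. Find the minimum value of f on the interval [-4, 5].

f'(x) = -x^2 - 3x + 10, whose only zero in [-4, 5] is x = 2.
Candidates: f(-4) = -146/3,  f(2) = 16/3,  f(5) = -211/6.
So the minimum is f(-4) = -146/3.

-146/3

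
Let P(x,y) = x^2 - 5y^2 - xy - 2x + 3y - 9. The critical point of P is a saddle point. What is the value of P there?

∂P/∂x = 2x - y - 2 = 0 and ∂P/∂y = -x - 10y + 3 = 0, so (x, y) = (23/21, 4/21).
The Hessian has P_{xx} = 2, P_{yy} = -10, P_{xy} = -1, giving D = -21 < 0, so the point is a saddle point.
P(23/21, 4/21) = -206/21.

-206/21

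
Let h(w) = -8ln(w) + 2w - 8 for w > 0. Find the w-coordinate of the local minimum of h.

4

h'(w) = -8/w + 2 = 0 gives w = 4.
h''(w) = 8/w², which is positive for w > 0, so this is a local minimum.
h(4) = -8·ln(4) + 8 - 8 ≈ -11.0904.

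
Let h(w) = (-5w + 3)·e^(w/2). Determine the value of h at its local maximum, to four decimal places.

4.9659

By the product rule, h'(w) = (-(5/2)w - 7/2)·e^(w/2). Since e^(w/2) > 0, the only critical point is w = -7/5.
h''(-7/5) has the same sign as -5/2 < 0, so this is a local maximum.
h(-7/5) = (10)·e^(-7/10) ≈ 4.9659.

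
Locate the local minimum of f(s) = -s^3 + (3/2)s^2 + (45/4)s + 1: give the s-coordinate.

-3/2

f'(s) = -3s^2 + 3s + 45/4. Setting f'(s) = 0 gives s ∈ {-3/2, 5/2}.
Second-derivative test with f''(s) = -6s + 3: f''(-3/2) = 12 > 0 ⇒ local minimum; f''(5/2) = -12 < 0 ⇒ local maximum.
The local minimum is f(-3/2) = -73/8.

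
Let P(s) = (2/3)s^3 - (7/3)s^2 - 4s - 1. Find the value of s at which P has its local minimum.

P'(s) = 2s^2 - (14/3)s - 4. Setting P'(s) = 0 gives s ∈ {-2/3, 3}.
P''(s) = 4s - 14/3. P''(-2/3) = -22/3 < 0 ⇒ local maximum; P''(3) = 22/3 > 0 ⇒ local minimum.
Thus P has its local minimum at s = 3, with value -16.

3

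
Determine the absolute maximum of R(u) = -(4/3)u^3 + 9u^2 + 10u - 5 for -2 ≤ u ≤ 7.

Differentiating, R'(u) = -4u^2 + 18u + 10; which vanishes at u = -1/2 and u = 5.
Candidates: R(-2) = 65/3, R(-1/2) = -91/12, R(5) = 310/3, R(7) = 146/3.
The maximum over the interval is 310/3, attained at u = 5.

310/3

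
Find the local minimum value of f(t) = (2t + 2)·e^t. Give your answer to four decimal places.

Differentiating with the product rule gives f'(t) = (2t + 4)·e^t. Since e^t > 0, the only critical point is t = -2.
f''(-2) has the same sign as 2 > 0, so this is a local minimum.
f(-2) = (-2)·e^(-2) ≈ -0.2707.

-0.2707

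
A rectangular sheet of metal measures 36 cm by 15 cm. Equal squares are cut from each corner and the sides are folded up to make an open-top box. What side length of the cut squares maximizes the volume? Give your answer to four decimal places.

3.2798

With cut size x, the volume is V(x) = x(36 − 2x)(15 − 2x) for 0 < x < 7.5.
V'(x) = 12x^2 − 204x + 540. Setting V'(x) = 0 gives x ≈ 3.2798 (the root in (0, 7.5)).
V''(x) = 24x − 204 is negative there, so this is the maximum; V ≈ 814.9934.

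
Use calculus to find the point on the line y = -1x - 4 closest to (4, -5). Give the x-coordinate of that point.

Minimize D(x)^2 = (x - 4)^2 + (-x + 1)^2.
d/dx[D^2] = 2(x - 4) + 2·(-1)·(-x + 1) = 0 ⇒ x = 5/2.
Then y = -13/2 and the distance is √(9/2) ≈ 2.1213.

5/2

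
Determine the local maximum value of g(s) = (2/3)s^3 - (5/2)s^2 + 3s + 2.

g'(s) = 2s^2 - 5s + 3 = 0 at s = 1, 3/2.
Second-derivative test with g''(s) = 4s - 5: g''(1) = -1 < 0 ⇒ local maximum; g''(3/2) = 1 > 0 ⇒ local minimum.
The local maximum is g(1) = 19/6.

19/6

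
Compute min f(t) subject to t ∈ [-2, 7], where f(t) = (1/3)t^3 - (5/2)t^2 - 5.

-155/6

The derivative is t^2 - 5t, which vanishes at t = 0 and t = 5.
Candidates: f(-2) = -53/3, f(0) = -5, f(5) = -155/6, f(7) = -79/6.
So the minimum is f(5) = -155/6.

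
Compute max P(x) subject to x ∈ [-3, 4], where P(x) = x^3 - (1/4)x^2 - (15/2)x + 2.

32

Differentiating, P'(x) = 3x^2 - (1/2)x - 15/2; which vanishes at x = -3/2 and x = 5/3.
Evaluating at the critical points and endpoints: P(-3) = -19/4, P(-3/2) = 149/16, P(5/3) = -709/108, P(4) = 32.
Hence the absolute maximum is 32 at x = 4.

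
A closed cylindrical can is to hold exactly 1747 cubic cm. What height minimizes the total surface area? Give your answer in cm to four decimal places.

13.0537

With radius r and height h, πr²h = 1747 so h = 1747/(πr²), and S(r) = 2πr² + 2πrh = 2πr² + 2·1747/r.
S'(r) = 4πr − 2·1747/r² = 0 ⇒ r³ = 1747/(2π), so r ≈ 6.5269 and h = 2r ≈ 13.0537.
S''(r) = 4π + 4·1747/r³ > 0, so this is the minimum; S ≈ 802.9894.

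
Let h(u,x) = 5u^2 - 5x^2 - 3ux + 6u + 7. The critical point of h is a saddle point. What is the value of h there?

583/109

∂h/∂u = 10u - 3x + 6 = 0 and ∂h/∂x = -3u - 10x = 0, so (u, x) = (-60/109, 18/109).
The Hessian has h_{uu} = 10, h_{xx} = -10, h_{ux} = -3, giving D = -109 < 0, so the point is a saddle point.
h(-60/109, 18/109) = 583/109.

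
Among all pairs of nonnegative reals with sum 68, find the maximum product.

With x + y = 68, the product is P(x) = x(68 − x).
P'(x) = 68 − 2x = 0 gives x = 34; P'' = −2 < 0, so this is the maximum.
P = 34·34 = 1156.

1156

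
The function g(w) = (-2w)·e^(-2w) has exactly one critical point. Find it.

1/2

g'(w) = (-2)·e^(-2w) + (-2w)·(-2)·e^(-2w) = (4w - 2)·e^(-2w). Since e^(-2w) > 0, the only critical point is w = 1/2.
g''(1/2) has the same sign as 4 > 0, so this is a local minimum.
g(1/2) = (-1)·e^(-1) ≈ -0.3679.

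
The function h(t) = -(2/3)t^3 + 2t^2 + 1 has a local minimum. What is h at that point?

Critical points: h'(t) = -2t^2 + 4t vanishes at t = 0, 2.
h''(t) = -4t + 4. h''(0) = 4 > 0 ⇒ local minimum; h''(2) = -4 < 0 ⇒ local maximum.
So the local minimum value is h(0) = 1.

1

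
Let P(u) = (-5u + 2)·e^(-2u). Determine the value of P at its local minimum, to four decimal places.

P'(u) = (-5)·e^(-2u) + (-5u + 2)·(-2)·e^(-2u) = (10u - 9)·e^(-2u). Since e^(-2u) > 0, the only critical point is u = 9/10.
P''(9/10) has the same sign as 10 > 0, so this is a local minimum.
P(9/10) = (-5/2)·e^(-9/5) ≈ -0.4132.

-0.4132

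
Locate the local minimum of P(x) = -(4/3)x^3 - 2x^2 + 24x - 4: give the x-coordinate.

-3

Critical points: P'(x) = -4x^2 - 4x + 24 vanishes at x = -3, 2.
Since P''(x) = -8x - 4, we get P''(-3) = 20 > 0 ⇒ local minimum; P''(2) = -20 < 0 ⇒ local maximum.
The local minimum is P(-3) = -58.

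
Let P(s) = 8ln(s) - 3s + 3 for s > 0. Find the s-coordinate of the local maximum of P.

8/3

P'(s) = 8/s − 3 = 0 gives s = 8/3.
P''(s) = -8/s², which is negative for s > 0, so this is a local maximum.
P(8/3) = 8·ln(8/3) - 8 + 3 ≈ 2.8466.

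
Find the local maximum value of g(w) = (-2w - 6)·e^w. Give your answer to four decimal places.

By the product rule, g'(w) = (-2w - 8)·e^w. Since e^w > 0, the only critical point is w = -4.
g''(-4) has the same sign as -2 < 0, so this is a local maximum.
g(-4) = (2)·e^(-4) ≈ 0.0366.

0.0366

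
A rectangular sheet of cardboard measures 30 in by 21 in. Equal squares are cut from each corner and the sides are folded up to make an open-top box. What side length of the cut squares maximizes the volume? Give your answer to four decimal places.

4.0559

With cut size x, the volume is V(x) = x(30 − 2x)(21 − 2x) for 0 < x < 10.5.
V'(x) = 12x^2 − 204x + 630. Setting V'(x) = 0 gives x ≈ 4.0559 (the root in (0, 10.5)).
V''(x) = 24x − 204 is negative there, so this is the maximum; V ≈ 1144.1674.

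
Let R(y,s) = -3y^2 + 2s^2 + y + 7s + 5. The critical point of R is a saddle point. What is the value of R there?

-25/24

∂R/∂y = -6y + 1 = 0 and ∂R/∂s = 4s + 7 = 0, so (y, s) = (1/6, -7/4).
The Hessian has R_{yy} = -6, R_{ss} = 4, R_{ys} = 0, giving D = -24 < 0, so the point is a saddle point.
R(1/6, -7/4) = -25/24.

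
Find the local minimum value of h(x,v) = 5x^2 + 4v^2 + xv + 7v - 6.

∂h/∂x = 10x + v = 0 and ∂h/∂v = x + 8v + 7 = 0, so (x, v) = (7/79, -70/79).
The Hessian has h_{xx} = 10, h_{vv} = 8, h_{xv} = 1, giving D = 79 > 0 with h_{xx} > 0, so the point is a local minimum.
h(7/79, -70/79) = -719/79.

-719/79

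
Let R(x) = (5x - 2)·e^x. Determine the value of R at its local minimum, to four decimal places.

-2.7441

Differentiating with the product rule gives R'(x) = (5x + 3)·e^x. Since e^x > 0, the only critical point is x = -3/5.
R''(-3/5) has the same sign as 5 > 0, so this is a local minimum.
R(-3/5) = (-5)·e^(-3/5) ≈ -2.7441.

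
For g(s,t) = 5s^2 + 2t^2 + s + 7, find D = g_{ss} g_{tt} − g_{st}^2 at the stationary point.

40

∂g/∂s = 10s + 1 = 0 and ∂g/∂t = 4t = 0, so (s, t) = (-1/10, 0).
The Hessian has g_{ss} = 10, g_{tt} = 4, g_{st} = 0, giving D = 40 > 0 with g_{ss} > 0, so the point is a local minimum.
D = (10)·(4) − (0)^2 = 40.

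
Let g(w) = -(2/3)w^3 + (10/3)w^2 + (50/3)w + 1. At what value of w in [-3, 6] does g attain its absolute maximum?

5

g'(w) = -2w^2 + (20/3)w + 50/3, which vanishes at w = -5/3 and w = 5.
Candidates: g(-3) = -1,  g(-5/3) = -1169/81,  g(5) = 253/3,  g(6) = 77.
The maximum over the interval is 253/3, attained at w = 5.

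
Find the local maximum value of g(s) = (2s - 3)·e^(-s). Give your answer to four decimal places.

0.1642

By the product rule, g'(s) = (-2s + 5)·e^(-s). Since e^(-s) > 0, the only critical point is s = 5/2.
g''(5/2) has the same sign as -2 < 0, so this is a local maximum.
g(5/2) = (2)·e^(-5/2) ≈ 0.1642.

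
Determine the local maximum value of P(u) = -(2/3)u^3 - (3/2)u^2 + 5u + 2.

29/6

Critical points: P'(u) = -2u^2 - 3u + 5 vanishes at u = -5/2, 1.
Second-derivative test with P''(u) = -4u - 3: P''(-5/2) = 7 > 0 ⇒ local minimum; P''(1) = -7 < 0 ⇒ local maximum.
So the local maximum value is P(1) = 29/6.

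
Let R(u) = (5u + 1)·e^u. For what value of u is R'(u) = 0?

Differentiating with the product rule gives R'(u) = (5u + 6)·e^u. Since e^u > 0, the only critical point is u = -6/5.
R''(-6/5) has the same sign as 5 > 0, so this is a local minimum.
R(-6/5) = (-5)·e^(-6/5) ≈ -1.5060.

-6/5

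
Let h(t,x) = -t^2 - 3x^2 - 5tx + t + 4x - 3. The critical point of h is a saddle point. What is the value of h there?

-38/13

∂h/∂t = -2t - 5x + 1 = 0 and ∂h/∂x = -5t - 6x + 4 = 0, so (t, x) = (14/13, -3/13).
The Hessian has h_{tt} = -2, h_{xx} = -6, h_{tx} = -5, giving D = -13 < 0, so the point is a saddle point.
h(14/13, -3/13) = -38/13.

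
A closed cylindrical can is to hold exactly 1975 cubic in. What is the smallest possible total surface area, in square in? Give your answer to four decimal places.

With radius r and height h, πr²h = 1975 so h = 1975/(πr²), and S(r) = 2πr² + 2πrh = 2πr² + 2·1975/r.
S'(r) = 4πr − 2·1975/r² = 0 ⇒ r³ = 1975/(2π), so r ≈ 6.7993 and h = 2r ≈ 13.5985.
S''(r) = 4π + 4·1975/r³ > 0, so this is the minimum; S ≈ 871.4168.

871.4168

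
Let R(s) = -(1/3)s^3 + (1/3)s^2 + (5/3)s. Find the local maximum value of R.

175/81

R'(s) = -s^2 + (2/3)s + 5/3. Setting R'(s) = 0 gives s ∈ {-1, 5/3}.
Since R''(s) = -2s + 2/3, we get R''(-1) = 8/3 > 0 ⇒ local minimum; R''(5/3) = -8/3 < 0 ⇒ local maximum.
The local maximum is R(5/3) = 175/81.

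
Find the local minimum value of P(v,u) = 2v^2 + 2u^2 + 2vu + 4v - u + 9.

∂P/∂v = 4v + 2u + 4 = 0 and ∂P/∂u = 2v + 4u - 1 = 0, so (v, u) = (-3/2, 1).
The Hessian has P_{vv} = 4, P_{uu} = 4, P_{vu} = 2, giving D = 12 > 0 with P_{vv} > 0, so the point is a local minimum.
P(-3/2, 1) = 11/2.

11/2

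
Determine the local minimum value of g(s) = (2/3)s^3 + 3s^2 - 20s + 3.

-59/3

g'(s) = 2s^2 + 6s - 20. Setting g'(s) = 0 gives s ∈ {-5, 2}.
Since g''(s) = 4s + 6, we get g''(-5) = -14 < 0 ⇒ local maximum; g''(2) = 14 > 0 ⇒ local minimum.
So the local minimum value is g(2) = -59/3.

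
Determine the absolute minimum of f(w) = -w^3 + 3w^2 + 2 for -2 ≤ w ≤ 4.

Differentiating, f'(w) = -3w^2 + 6w; which vanishes at w = 0 and w = 2.
Candidates: f(-2) = 22,  f(0) = 2,  f(2) = 6,  f(4) = -14.
The minimum over the interval is -14, attained at w = 4.

-14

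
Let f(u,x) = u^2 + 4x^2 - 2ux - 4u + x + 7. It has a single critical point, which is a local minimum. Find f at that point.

9/4

∂f/∂u = 2u - 2x - 4 = 0 and ∂f/∂x = -2u + 8x + 1 = 0, so (u, x) = (5/2, 1/2).
The Hessian has f_{uu} = 2, f_{xx} = 8, f_{ux} = -2, giving D = 12 > 0 with f_{uu} > 0, so the point is a local minimum.
f(5/2, 1/2) = 9/4.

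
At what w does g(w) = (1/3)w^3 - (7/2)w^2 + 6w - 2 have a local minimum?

g'(w) = w^2 - 7w + 6 = 0 at w = 1, 6.
Second-derivative test with g''(w) = 2w - 7: g''(1) = -5 < 0 ⇒ local maximum; g''(6) = 5 > 0 ⇒ local minimum.
The local minimum is g(6) = -20.

6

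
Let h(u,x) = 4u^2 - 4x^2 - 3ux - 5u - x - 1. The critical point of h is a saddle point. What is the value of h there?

∂h/∂u = 8u - 3x - 5 = 0 and ∂h/∂x = -3u - 8x - 1 = 0, so (u, x) = (37/73, -23/73).
The Hessian has h_{uu} = 8, h_{xx} = -8, h_{ux} = -3, giving D = -73 < 0, so the point is a saddle point.
h(37/73, -23/73) = -154/73.

-154/73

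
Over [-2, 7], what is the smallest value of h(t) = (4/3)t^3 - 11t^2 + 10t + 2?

-218/3

Differentiating, h'(t) = 4t^2 - 22t + 10; which vanishes at t = 1/2 and t = 5.
Evaluating at the critical points and endpoints: h(-2) = -218/3,  h(1/2) = 53/12,  h(5) = -169/3,  h(7) = -29/3.
Hence the absolute minimum is -218/3 at t = -2.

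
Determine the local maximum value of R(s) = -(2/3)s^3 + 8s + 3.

41/3

Critical points: R'(s) = -2s^2 + 8 vanishes at s = -2, 2.
Since R''(s) = -4s, we get R''(-2) = 8 > 0 ⇒ local minimum; R''(2) = -8 < 0 ⇒ local maximum.
The local maximum is R(2) = 41/3.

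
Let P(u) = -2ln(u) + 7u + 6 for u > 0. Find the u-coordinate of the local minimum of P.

2/7

P'(u) = -2/u + 7 = 0 gives u = 2/7.
P''(u) = 2/u², which is positive for u > 0, so this is a local minimum.
P(2/7) = -2·ln(2/7) + 2 + 6 ≈ 10.5055.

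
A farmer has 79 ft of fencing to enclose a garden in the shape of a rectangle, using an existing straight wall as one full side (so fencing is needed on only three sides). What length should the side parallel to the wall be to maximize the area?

Let the sides perpendicular to the wall have length x and the parallel side y, so 2x + y = 79 and the area is A = xy = x(79 − 2x).
A'(x) = 79 − 4x = 0 gives x = 79/4, and A''(x) = −4 < 0 confirms a maximum.
Then y = 79 − 2·79/4 = 79/2 and A = 6241/8.

79/2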